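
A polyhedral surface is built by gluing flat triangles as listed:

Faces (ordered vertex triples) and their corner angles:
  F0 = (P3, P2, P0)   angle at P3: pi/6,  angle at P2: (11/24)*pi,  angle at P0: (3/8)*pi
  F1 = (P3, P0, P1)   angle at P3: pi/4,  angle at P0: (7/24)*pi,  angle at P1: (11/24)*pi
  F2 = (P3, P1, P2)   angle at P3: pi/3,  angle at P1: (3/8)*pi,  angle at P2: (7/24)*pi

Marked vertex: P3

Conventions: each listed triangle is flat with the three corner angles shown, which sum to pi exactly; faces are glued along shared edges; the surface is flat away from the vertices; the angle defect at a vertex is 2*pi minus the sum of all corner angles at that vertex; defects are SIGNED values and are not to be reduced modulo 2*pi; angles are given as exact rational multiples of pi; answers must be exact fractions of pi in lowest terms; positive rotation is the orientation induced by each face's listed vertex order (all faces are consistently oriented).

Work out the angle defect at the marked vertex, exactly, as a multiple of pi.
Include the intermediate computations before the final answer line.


Sum of corner angles at P3: (3/4)*pi
defect = 2*pi - (3/4)*pi

Answer: defect(P3) = (5/4)*pi


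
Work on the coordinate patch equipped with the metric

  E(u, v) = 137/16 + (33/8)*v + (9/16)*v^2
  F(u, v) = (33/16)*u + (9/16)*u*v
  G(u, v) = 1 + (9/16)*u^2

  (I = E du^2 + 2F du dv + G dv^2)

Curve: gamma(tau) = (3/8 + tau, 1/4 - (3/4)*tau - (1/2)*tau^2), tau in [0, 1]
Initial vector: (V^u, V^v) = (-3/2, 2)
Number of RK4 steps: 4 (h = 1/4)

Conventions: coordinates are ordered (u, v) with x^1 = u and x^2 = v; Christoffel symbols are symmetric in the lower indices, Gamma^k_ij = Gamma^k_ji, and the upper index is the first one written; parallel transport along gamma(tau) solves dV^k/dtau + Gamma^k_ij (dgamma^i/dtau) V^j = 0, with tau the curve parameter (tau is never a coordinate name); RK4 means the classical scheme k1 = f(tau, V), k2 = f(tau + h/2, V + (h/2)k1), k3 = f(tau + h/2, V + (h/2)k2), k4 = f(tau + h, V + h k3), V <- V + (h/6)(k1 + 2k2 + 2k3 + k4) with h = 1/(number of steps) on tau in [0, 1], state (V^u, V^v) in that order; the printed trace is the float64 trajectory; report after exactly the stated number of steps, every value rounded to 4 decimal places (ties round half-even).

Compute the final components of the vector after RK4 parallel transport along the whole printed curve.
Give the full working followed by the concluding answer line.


gamma'(tau) = (1, -3/4 - tau); f(tau, V)^k = -Gamma^k_ij(gamma(tau)) gamma'^i(tau) V^j; h = 1/4; intermediate values shown to 6 dp
curve data and Christoffel symbols at the stage parameters:
  tau = 0.000000: gamma = (0.375000, 0.250000), gamma' = (1.000000, -0.750000); Gamma_uuu = 0.000000, Gamma_uuv = 0.226939, Gamma_uvv = 0.000000, Gamma_vuu = 0.000000, Gamma_vuv = 0.021728, Gamma_vvv = 0.000000
  tau = 0.125000: gamma = (0.500000, 0.148438), gamma' = (1.000000, -0.875000); Gamma_uuu = 0.000000, Gamma_uuv = 0.230064, Gamma_uvv = 0.000000, Gamma_vuu = 0.000000, Gamma_vuv = 0.030152, Gamma_vvv = 0.000000
  tau = 0.250000: gamma = (0.625000, 0.031250), gamma' = (1.000000, -1.000000); Gamma_uuu = 0.000000, Gamma_uuv = 0.233410, Gamma_uvv = 0.000000, Gamma_vuu = 0.000000, Gamma_vuv = 0.039450, Gamma_vvv = 0.000000
  tau = 0.375000: gamma = (0.750000, -0.101562), gamma' = (1.000000, -1.125000); Gamma_uuu = 0.000000, Gamma_uuv = 0.236880, Gamma_uvv = 0.000000, Gamma_vuu = 0.000000, Gamma_vuv = 0.049833, Gamma_vvv = 0.000000
  tau = 0.500000: gamma = (0.875000, -0.250000), gamma' = (1.000000, -1.250000); Gamma_uuu = 0.000000, Gamma_uuv = 0.240322, Gamma_uvv = 0.000000, Gamma_vuu = 0.000000, Gamma_vuv = 0.061546, Gamma_vvv = 0.000000
  tau = 0.625000: gamma = (1.000000, -0.414062), gamma' = (1.000000, -1.375000); Gamma_uuu = 0.000000, Gamma_uuv = 0.243509, Gamma_uvv = 0.000000, Gamma_vuu = 0.000000, Gamma_vuv = 0.074866, Gamma_vvv = 0.000000
  tau = 0.750000: gamma = (1.125000, -0.593750), gamma' = (1.000000, -1.500000); Gamma_uuu = 0.000000, Gamma_uuv = 0.246105, Gamma_uvv = 0.000000, Gamma_vuu = 0.000000, Gamma_vuv = 0.090099, Gamma_vvv = 0.000000
  tau = 0.875000: gamma = (1.250000, -0.789062), gamma' = (1.000000, -1.625000); Gamma_uuu = 0.000000, Gamma_uuv = 0.247624, Gamma_uvv = 0.000000, Gamma_vuu = 0.000000, Gamma_vuv = 0.107565, Gamma_vvv = 0.000000
  tau = 1.000000: gamma = (1.375000, -1.000000), gamma' = (1.000000, -1.750000); Gamma_uuu = 0.000000, Gamma_uuv = 0.247383, Gamma_uvv = 0.000000, Gamma_vuu = 0.000000, Gamma_vuv = 0.127557, Gamma_vvv = 0.000000
step 0: V^u = -1.5000, V^v = 2.0000
step 1: k1 = (-0.709184, -0.067901), k2 = (-0.777980, -0.101960), k3 = (-0.778731, -0.102059), k4 = (-0.856422, -0.144747); V <- V + (h/6)(k1 + 2k2 + 2k3 + k4): V^u = -1.6950, V^v = 1.9741
step 2: k1 = (-0.856405, -0.144745), k2 = (-0.943566, -0.198500), k3 = (-0.944878, -0.198776), k4 = (-1.042619, -0.267012); V <- V + (h/6)(k1 + 2k2 + 2k3 + k4): V^u = -1.9315, V^v = 1.9239
step 3: k1 = (-1.042565, -0.266998), k2 = (-1.150689, -0.353775), k3 = (-1.152573, -0.354354), k4 = (-1.271053, -0.465335); V <- V + (h/6)(k1 + 2k2 + 2k3 + k4): V^u = -2.2198, V^v = 1.8344
step 4: k1 = (-1.270895, -0.465277), k2 = (-1.396970, -0.606829), k3 = (-1.398930, -0.607680), k4 = (-1.528604, -0.788187); V <- V + (h/6)(k1 + 2k2 + 2k3 + k4): V^u = -2.5694, V^v = 1.6809

Answer: V^u = -2.5694, V^v = 1.6809


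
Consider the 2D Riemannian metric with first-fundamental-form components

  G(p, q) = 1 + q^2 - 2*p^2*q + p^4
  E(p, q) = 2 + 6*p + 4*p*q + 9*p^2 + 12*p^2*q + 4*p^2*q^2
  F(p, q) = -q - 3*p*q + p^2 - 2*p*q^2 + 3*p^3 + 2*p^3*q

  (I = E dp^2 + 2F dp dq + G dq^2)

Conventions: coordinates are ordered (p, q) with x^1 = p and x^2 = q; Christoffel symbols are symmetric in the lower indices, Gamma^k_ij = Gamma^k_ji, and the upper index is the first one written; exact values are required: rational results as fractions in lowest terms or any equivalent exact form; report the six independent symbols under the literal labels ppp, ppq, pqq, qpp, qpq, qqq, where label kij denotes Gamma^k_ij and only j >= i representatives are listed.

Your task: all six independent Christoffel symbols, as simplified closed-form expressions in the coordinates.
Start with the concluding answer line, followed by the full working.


Answer: Gamma_ppp = (4*p*q^2 + 12*p*q + 9*p + 2*q + 3)/(p^4 + 4*p^2*q^2 + 10*p^2*q + 9*p^2 + 4*p*q + 6*p + q^2 + 2), Gamma_ppq = (4*p^2*q + 6*p^2 + 2*p)/(p^4 + 4*p^2*q^2 + 10*p^2*q + 9*p^2 + 4*p*q + 6*p + q^2 + 2), Gamma_pqq = (-2*p*q - 3*p - 1)/(p^4 + 4*p^2*q^2 + 10*p^2*q + 9*p^2 + 4*p*q + 6*p + q^2 + 2), Gamma_qpp = (2*p^2*q + 3*p^2 - 2*q^2 - 3*q)/(p^4 + 4*p^2*q^2 + 10*p^2*q + 9*p^2 + 4*p*q + 6*p + q^2 + 2), Gamma_qpq = (2*p^3 - 2*p*q)/(p^4 + 4*p^2*q^2 + 10*p^2*q + 9*p^2 + 4*p*q + 6*p + q^2 + 2), Gamma_qqq = (-p^2 + q)/(p^4 + 4*p^2*q^2 + 10*p^2*q + 9*p^2 + 4*p*q + 6*p + q^2 + 2)

E = 2 + 6*p + 4*p*q + 9*p^2 + 12*p^2*q + 4*p^2*q^2; F = -q - 3*p*q + p^2 - 2*p*q^2 + 3*p^3 + 2*p^3*q; G = 1 + q^2 - 2*p^2*q + p^4
Gamma^k_ij = (1/2) g^{kl} (d_i g_jl + d_j g_il - d_l g_ij), with g^inv = (1/(EG-F^2)) [[G, -F], [-F, E]]
first partials: E_p = 6 + 4*q + 18*p + 24*p*q + 8*p*q^2, E_q = 4*p + 12*p^2 + 8*p^2*q, F_p = -3*q + 2*p - 2*q^2 + 9*p^2 + 6*p^2*q, F_q = -1 - 3*p - 4*p*q + 2*p^3, G_p = -4*p*q + 4*p^3, G_q = 2*q - 2*p^2
D = EG - F^2 = 2 + 6*p + q^2 + 4*p*q + 9*p^2 + 10*p^2*q + 4*p^2*q^2 + p^4
expanded: Gamma^p_pp = (G E_p - 2F F_p + F E_q)/(2D), Gamma^p_pq = (G E_q - F G_p)/(2D), Gamma^p_qq = (2G F_q - G G_p - F G_q)/(2D), Gamma^q_pp = (2E F_p - E E_q - F E_p)/(2D), Gamma^q_pq = (E G_p - F E_q)/(2D), Gamma^q_qq = (E G_q - 2F F_q + F G_p)/(2D); substitute and cancel common factors


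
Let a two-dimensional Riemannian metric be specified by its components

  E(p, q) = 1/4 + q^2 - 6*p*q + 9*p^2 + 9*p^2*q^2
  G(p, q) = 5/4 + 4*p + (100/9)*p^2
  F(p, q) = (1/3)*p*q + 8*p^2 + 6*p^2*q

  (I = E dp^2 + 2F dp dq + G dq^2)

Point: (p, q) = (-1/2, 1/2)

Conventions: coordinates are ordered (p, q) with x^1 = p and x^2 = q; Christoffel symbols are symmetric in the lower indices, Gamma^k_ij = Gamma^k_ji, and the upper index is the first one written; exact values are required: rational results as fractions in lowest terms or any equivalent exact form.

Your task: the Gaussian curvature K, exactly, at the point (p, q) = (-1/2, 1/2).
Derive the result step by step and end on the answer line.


E = 77/16, F = 8/3, G = 73/36, EG - F^2 = 1525/576 at the point
E_p = -57/4, E_q = 25/4, F_p = -65/6, F_q = 4/3, G_p = -64/9, G_q = 0
E_qq = 13/2, F_pq = -17/3, G_pp = 200/9
By Brioschi, K is (det M1 - det M2) divided by (EG - F^2) squared.
M1 = [[-E_qq/2 + F_pq - G_pp/2, E_p/2, F_p - E_q/2], [F_q - G_p/2, E, F], [G_q/2, F, G]] = [[-721/36, -57/8, -335/24], [44/9, 77/16, 8/3], [0, 8/3, 73/36]]; det M1 = -3408293/20736
M2 = [[0, E_q/2, G_p/2], [E_q/2, E, F], [G_p/2, F, G]] = [[0, 25/8, -32/9], [25/8, 77/16, 8/3], [-32/9, 8/3, 73/36]]; det M2 = -2900993/20736
det M1 - det M2 = -42275/1728; K = -42275/1728 / (1525/576)^2 = -324672/93025

Answer: K = -324672/93025


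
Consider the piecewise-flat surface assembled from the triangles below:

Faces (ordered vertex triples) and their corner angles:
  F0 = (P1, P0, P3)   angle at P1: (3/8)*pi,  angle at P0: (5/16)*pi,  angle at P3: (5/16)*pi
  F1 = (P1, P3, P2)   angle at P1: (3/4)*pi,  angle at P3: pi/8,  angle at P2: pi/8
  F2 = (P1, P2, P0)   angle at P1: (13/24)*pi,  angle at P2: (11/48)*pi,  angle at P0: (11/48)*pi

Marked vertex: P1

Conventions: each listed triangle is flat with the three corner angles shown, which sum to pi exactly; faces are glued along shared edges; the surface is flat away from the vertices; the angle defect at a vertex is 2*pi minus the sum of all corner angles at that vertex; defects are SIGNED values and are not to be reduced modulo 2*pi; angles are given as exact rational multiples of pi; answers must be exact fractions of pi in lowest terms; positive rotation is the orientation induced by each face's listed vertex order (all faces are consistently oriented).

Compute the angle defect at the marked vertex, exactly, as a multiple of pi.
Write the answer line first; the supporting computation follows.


Answer: defect(P1) = pi/3

Sum of corner angles at P1: (5/3)*pi
defect = 2*pi - (5/3)*pi


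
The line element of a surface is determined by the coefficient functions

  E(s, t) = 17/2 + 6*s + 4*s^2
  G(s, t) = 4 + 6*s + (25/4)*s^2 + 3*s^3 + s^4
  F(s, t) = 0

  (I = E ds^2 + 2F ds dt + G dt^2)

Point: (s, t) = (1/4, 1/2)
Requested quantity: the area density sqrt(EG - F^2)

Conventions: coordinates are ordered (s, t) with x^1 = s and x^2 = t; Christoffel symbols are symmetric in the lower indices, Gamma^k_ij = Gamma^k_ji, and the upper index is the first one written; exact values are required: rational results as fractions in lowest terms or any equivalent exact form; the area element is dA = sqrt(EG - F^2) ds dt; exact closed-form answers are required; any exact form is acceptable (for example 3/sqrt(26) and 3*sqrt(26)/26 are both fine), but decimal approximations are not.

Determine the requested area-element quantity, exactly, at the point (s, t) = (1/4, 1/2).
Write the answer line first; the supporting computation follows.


Answer: sqrt(EG - F^2) = 39*sqrt(41)/32

E = 41/4, F = 0, G = 1521/256; EG - F^2 = 62361/1024


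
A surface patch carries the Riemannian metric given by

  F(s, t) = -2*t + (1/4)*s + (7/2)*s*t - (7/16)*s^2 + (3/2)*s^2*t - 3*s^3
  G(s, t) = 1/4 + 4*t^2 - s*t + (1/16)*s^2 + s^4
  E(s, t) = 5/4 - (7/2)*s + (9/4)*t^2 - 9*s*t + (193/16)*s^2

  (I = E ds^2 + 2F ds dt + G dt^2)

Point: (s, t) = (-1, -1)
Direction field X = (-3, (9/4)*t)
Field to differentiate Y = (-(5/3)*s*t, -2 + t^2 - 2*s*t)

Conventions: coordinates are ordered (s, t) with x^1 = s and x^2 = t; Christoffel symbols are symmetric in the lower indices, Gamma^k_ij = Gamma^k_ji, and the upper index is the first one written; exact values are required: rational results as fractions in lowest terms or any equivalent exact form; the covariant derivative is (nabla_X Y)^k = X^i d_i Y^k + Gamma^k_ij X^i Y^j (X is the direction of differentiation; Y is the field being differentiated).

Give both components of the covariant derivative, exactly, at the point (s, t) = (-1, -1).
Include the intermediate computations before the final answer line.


E = 161/16, F = 101/16, G = 69/16 at the point
E_s = -149/8, E_t = 9/2, F_s = -67/8, F_t = -4, G_s = -25/8, G_t = -7
EG - F^2 = 227/64;  g^inv = (64/227) * [[69/16, -101/16], [-101/16, 161/16]]
first-kind symbols [ij,l] = (1/2)(d_i g_jl + d_j g_il - d_l g_ij): [ss,s] = E_s/2 = -149/16, [ss,t] = F_s - E_t/2 = -85/8, [st,s] = E_t/2 = 9/4, [st,t] = G_s/2 = -25/16, [tt,s] = F_t - G_s/2 = -39/16, [tt,t] = G_t/2 = -7/2
Gamma^s_ij = (G*[ij,s] - F*[ij,t])/(EG - F^2), Gamma^t_ij = (E*[ij,t] - F*[ij,s])/(EG - F^2)
Gamma_sss = 6889/908, Gamma_sst = 5009/908, Gamma_stt = 2965/908, Gamma_tss = -12321/908, Gamma_tst = -7661/908, Gamma_ttt = -5077/908
X = (-3, -9/4), Y = (-5/3, -3) at the point

Answer: (nabla_X Y)^s = 220757/1816, (nabla_X Y)^t = -398001/1816


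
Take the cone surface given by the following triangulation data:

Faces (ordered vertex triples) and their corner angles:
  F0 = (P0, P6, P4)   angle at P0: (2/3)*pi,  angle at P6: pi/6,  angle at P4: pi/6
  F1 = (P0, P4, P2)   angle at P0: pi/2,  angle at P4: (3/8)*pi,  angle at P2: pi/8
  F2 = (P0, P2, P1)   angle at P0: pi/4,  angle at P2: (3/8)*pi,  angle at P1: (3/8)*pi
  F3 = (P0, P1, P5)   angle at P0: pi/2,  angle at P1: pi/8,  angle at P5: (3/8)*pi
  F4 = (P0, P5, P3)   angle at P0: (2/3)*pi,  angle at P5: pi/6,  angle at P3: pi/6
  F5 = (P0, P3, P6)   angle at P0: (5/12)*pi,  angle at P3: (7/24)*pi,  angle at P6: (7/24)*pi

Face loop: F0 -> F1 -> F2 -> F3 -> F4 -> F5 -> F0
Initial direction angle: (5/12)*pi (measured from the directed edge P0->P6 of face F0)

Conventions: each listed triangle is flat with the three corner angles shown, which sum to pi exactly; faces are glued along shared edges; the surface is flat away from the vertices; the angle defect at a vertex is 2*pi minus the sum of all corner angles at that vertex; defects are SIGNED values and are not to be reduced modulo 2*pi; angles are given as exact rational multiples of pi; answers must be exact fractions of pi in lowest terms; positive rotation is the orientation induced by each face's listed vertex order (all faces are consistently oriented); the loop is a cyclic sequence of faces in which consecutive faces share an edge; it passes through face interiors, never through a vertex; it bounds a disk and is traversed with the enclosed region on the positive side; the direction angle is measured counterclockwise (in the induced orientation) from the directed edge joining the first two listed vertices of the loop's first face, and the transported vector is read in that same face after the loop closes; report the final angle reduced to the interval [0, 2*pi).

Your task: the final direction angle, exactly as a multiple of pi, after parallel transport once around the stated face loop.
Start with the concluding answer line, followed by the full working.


Answer: final direction angle = (17/12)*pi

enclosed vertex P0: corner angles sum to 3*pi, defect = 2*pi - 3*pi = -pi
summing the enclosed defects onto the initial angle, mod 2*pi in the induced orientation:
final angle = (5/12)*pi - pi = (17/12)*pi (mod 2*pi)


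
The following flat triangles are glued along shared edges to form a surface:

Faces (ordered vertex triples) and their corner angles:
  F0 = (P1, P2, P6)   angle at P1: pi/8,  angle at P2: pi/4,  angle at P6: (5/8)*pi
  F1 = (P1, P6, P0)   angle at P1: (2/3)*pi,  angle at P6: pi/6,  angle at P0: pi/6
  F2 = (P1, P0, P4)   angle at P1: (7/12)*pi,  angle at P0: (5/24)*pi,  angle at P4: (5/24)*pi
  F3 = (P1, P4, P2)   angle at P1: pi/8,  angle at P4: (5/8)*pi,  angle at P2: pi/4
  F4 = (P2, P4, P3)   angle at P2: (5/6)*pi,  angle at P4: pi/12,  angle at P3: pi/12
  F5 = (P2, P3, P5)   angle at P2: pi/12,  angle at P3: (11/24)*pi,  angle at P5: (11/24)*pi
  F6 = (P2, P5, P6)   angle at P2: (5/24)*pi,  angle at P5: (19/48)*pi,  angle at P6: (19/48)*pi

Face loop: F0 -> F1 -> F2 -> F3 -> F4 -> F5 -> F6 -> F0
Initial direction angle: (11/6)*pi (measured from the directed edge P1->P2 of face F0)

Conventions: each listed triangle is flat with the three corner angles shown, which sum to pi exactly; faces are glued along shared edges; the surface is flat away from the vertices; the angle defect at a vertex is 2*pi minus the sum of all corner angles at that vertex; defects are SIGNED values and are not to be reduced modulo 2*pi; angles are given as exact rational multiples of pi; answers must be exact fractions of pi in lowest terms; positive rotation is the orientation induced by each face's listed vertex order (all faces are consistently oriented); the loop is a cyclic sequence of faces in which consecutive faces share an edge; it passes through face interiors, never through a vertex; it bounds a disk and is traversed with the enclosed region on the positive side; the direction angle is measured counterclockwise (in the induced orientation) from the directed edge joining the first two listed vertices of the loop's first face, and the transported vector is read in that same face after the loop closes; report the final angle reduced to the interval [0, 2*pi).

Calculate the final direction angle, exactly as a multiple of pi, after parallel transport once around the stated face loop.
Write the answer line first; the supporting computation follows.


Answer: final direction angle = (17/24)*pi

enclosed vertex P1: corner angles sum to (3/2)*pi, defect = 2*pi - (3/2)*pi = pi/2
enclosed vertex P2: corner angles sum to (13/8)*pi, defect = 2*pi - (13/8)*pi = (3/8)*pi
the final direction is the initial angle plus the enclosed defects, taken mod 2*pi in the induced orientation
final angle = (11/6)*pi + (7/8)*pi = (17/24)*pi (mod 2*pi)


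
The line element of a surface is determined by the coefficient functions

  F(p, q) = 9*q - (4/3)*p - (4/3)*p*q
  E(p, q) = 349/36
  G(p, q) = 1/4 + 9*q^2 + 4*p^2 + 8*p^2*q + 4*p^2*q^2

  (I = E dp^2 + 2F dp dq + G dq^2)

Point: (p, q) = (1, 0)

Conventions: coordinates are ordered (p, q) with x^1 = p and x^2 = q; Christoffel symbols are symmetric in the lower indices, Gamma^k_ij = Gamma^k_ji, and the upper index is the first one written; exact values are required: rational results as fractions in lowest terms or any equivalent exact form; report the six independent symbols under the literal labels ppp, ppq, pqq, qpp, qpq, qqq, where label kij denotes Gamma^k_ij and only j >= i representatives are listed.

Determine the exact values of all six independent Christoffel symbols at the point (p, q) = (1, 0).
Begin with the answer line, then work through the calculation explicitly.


Answer: Gamma_ppp = -256/5677, Gamma_ppq = 768/5677, Gamma_pqq = 3012/5677, Gamma_qpp = -5584/17031, Gamma_qpq = 5584/5677, Gamma_qqq = 6288/5677

E = 349/36, F = -4/3, G = 17/4 at the point
E_p = 0, E_q = 0, F_p = -4/3, F_q = 23/3, G_p = 8, G_q = 8
EG - F^2 = 5677/144;  g^inv = (144/5677) * [[17/4, 4/3], [4/3, 349/36]]
first-kind symbols [ij,l] = (1/2)(d_i g_jl + d_j g_il - d_l g_ij): [pp,p] = E_p/2 = 0, [pp,q] = F_p - E_q/2 = -4/3, [pq,p] = E_q/2 = 0, [pq,q] = G_p/2 = 4, [qq,p] = F_q - G_p/2 = 11/3, [qq,q] = G_q/2 = 4
Gamma^p_ij = (G*[ij,p] - F*[ij,q])/(EG - F^2), Gamma^q_ij = (E*[ij,q] - F*[ij,p])/(EG - F^2)


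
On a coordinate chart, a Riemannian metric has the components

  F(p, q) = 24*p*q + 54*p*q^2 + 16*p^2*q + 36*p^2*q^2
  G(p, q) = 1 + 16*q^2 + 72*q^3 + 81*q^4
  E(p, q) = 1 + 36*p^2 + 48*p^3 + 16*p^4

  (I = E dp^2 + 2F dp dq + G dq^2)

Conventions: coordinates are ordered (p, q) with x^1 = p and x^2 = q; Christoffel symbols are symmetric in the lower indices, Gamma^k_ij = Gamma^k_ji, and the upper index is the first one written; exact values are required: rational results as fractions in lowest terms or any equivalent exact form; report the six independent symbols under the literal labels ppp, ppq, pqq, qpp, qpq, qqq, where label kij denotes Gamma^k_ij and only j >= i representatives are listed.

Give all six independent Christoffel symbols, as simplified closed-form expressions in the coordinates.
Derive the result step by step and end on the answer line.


E = 1 + 36*p^2 + 48*p^3 + 16*p^4; F = 24*p*q + 54*p*q^2 + 16*p^2*q + 36*p^2*q^2; G = 1 + 16*q^2 + 72*q^3 + 81*q^4
Gamma^k_ij = (1/2) g^{kl} (d_i g_jl + d_j g_il - d_l g_ij), with g^inv = (1/(EG-F^2)) [[G, -F], [-F, E]]
first partials: E_p = 72*p + 144*p^2 + 64*p^3, E_q = 0, F_p = 24*q + 54*q^2 + 32*p*q + 72*p*q^2, F_q = 24*p + 108*p*q + 16*p^2 + 72*p^2*q, G_p = 0, G_q = 32*q + 216*q^2 + 324*q^3
D = EG - F^2 = 1 + 16*q^2 + 36*p^2 + 72*q^3 + 48*p^3 + 81*q^4 + 16*p^4
expanded: Gamma^p_pp = (G E_p - 2F F_p + F E_q)/(2D), Gamma^p_pq = (G E_q - F G_p)/(2D), Gamma^p_qq = (2G F_q - G G_p - F G_q)/(2D), Gamma^q_pp = (2E F_p - E E_q - F E_p)/(2D), Gamma^q_pq = (E G_p - F E_q)/(2D), Gamma^q_qq = (E G_q - 2F F_q + F G_p)/(2D); substitute and cancel common factors

Answer: Gamma_ppp = (32*p^3 + 72*p^2 + 36*p)/(16*p^4 + 48*p^3 + 36*p^2 + 81*q^4 + 72*q^3 + 16*q^2 + 1), Gamma_ppq = 0, Gamma_pqq = (72*p^2*q + 16*p^2 + 108*p*q + 24*p)/(16*p^4 + 48*p^3 + 36*p^2 + 81*q^4 + 72*q^3 + 16*q^2 + 1), Gamma_qpp = (72*p*q^2 + 32*p*q + 54*q^2 + 24*q)/(16*p^4 + 48*p^3 + 36*p^2 + 81*q^4 + 72*q^3 + 16*q^2 + 1), Gamma_qpq = 0, Gamma_qqq = (162*q^3 + 108*q^2 + 16*q)/(16*p^4 + 48*p^3 + 36*p^2 + 81*q^4 + 72*q^3 + 16*q^2 + 1)


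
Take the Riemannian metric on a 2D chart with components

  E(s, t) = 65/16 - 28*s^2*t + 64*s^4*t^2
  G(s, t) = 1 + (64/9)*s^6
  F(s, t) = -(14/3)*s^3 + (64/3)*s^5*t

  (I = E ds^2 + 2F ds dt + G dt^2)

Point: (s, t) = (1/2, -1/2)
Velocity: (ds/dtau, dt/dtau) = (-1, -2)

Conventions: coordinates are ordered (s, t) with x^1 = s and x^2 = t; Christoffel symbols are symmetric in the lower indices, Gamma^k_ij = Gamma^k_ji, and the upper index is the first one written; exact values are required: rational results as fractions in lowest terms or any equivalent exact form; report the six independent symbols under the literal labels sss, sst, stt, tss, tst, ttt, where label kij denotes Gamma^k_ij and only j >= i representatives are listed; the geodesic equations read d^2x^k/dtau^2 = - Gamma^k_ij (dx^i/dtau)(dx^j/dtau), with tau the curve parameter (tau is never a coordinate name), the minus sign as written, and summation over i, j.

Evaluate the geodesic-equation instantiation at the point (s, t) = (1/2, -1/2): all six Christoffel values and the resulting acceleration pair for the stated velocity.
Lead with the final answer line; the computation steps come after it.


Answer: Gamma_sss = 1584/1249, Gamma_sst = -792/1249, Gamma_stt = 0, Gamma_tss = -192/1249, Gamma_tst = 96/1249, Gamma_ttt = 0; accelerations (d^2s/dtau^2, d^2t/dtau^2) = (1584/1249, -192/1249)

E = 137/16, F = -11/12, G = 10/9 at the point
E_s = 22, E_t = -11, F_s = -41/6, F_t = 2/3, G_s = 4/3, G_t = 0
EG - F^2 = 1249/144;  g^inv = (144/1249) * [[10/9, 11/12], [11/12, 137/16]]
first-kind symbols [ij,l] = (1/2)(d_i g_jl + d_j g_il - d_l g_ij): [ss,s] = E_s/2 = 11, [ss,t] = F_s - E_t/2 = -4/3, [st,s] = E_t/2 = -11/2, [st,t] = G_s/2 = 2/3, [tt,s] = F_t - G_s/2 = 0, [tt,t] = G_t/2 = 0
Gamma^s_ij = (G*[ij,s] - F*[ij,t])/(EG - F^2), Gamma^t_ij = (E*[ij,t] - F*[ij,s])/(EG - F^2)
Gamma_sss = 1584/1249, Gamma_sst = -792/1249, Gamma_stt = 0, Gamma_tss = -192/1249, Gamma_tst = 96/1249, Gamma_ttt = 0
d^2s/dtau^2 = -(Gamma_sss*(-1)^2 + 2*Gamma_sst*(-1)*(-2) + Gamma_stt*(-2)^2) = 1584/1249
d^2t/dtau^2 = -(Gamma_tss*(-1)^2 + 2*Gamma_tst*(-1)*(-2) + Gamma_ttt*(-2)^2) = -192/1249


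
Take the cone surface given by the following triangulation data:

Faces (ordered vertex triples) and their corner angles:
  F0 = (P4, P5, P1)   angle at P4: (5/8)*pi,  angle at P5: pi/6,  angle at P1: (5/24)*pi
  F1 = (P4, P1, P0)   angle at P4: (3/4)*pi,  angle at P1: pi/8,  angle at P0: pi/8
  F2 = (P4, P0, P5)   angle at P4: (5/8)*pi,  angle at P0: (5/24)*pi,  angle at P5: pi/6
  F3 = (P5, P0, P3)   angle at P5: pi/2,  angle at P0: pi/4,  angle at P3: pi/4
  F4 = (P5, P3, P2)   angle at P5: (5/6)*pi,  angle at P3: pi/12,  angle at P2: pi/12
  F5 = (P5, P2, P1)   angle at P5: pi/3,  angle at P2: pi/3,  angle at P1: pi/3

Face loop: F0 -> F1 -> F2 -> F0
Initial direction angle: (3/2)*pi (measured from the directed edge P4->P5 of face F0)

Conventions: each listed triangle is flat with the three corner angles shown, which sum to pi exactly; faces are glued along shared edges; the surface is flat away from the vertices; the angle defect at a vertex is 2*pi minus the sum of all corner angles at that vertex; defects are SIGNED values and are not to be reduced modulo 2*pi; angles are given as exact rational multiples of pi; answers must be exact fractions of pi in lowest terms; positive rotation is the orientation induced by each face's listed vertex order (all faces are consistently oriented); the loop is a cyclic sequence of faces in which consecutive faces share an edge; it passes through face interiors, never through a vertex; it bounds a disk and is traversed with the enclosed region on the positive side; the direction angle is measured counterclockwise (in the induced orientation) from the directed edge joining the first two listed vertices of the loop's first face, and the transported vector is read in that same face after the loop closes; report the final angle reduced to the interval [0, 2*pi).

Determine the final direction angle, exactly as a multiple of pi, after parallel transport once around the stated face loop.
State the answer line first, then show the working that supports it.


Answer: final direction angle = (3/2)*pi

enclosed vertex P4: corner angles sum to 2*pi, defect = 2*pi - 2*pi = 0
by Gauss-Bonnet the loop rotates the vector by the enclosed defect sum (positive orientation, mod 2*pi)
final angle = (3/2)*pi + 0 = (3/2)*pi (mod 2*pi)


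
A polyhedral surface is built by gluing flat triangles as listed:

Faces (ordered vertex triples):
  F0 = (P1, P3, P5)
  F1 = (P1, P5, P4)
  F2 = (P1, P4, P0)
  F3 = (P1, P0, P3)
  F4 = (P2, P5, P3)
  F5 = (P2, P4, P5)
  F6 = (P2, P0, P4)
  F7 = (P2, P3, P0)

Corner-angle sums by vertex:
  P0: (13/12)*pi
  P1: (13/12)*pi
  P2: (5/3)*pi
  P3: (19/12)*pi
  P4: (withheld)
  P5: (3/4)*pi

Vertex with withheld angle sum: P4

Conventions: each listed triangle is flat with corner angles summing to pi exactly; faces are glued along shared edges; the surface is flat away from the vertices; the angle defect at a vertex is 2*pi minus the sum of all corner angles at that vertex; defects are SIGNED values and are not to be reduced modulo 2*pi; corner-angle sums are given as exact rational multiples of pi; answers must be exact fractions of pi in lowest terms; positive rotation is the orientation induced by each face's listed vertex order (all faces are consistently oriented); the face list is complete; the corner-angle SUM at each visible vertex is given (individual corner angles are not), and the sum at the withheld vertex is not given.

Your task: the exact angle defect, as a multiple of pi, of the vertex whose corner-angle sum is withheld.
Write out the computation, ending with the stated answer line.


V = 6, E = 12, F = 8; chi = V - E + F = 2
Gauss-Bonnet: total defect = 2*pi*chi = 4*pi; visible defects sum to (23/6)*pi

Answer: defect(P4) = pi/6


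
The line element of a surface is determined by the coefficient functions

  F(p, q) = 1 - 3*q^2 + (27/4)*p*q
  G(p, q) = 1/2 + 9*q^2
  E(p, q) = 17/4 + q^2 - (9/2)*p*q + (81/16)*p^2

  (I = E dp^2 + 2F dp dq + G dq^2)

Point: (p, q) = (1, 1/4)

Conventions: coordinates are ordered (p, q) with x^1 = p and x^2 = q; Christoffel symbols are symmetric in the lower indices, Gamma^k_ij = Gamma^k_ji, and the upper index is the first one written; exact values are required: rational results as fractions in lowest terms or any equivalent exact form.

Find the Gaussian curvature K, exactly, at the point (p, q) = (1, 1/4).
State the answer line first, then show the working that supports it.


Answer: K = -4608/25921

E = 33/4, F = 5/2, G = 17/16, EG - F^2 = 161/64 at the point
E_p = 9, E_q = -4, F_p = 27/16, F_q = 21/4, G_p = 0, G_q = 9/2
E_qq = 2, F_pq = 27/4, G_pp = 0
The intrinsic route: Brioschi's K = (det M1 - det M2)/(EG - F^2)^2.
M1 = [[-E_qq/2 + F_pq - G_pp/2, E_p/2, F_p - E_q/2], [F_q - G_p/2, E, F], [G_q/2, F, G]] = [[23/4, 9/2, 59/16], [21/4, 33/4, 5/2], [9/4, 5/2, 17/16]]; det M1 = -43/8
M2 = [[0, E_q/2, G_p/2], [E_q/2, E, F], [G_p/2, F, G]] = [[0, -2, 0], [-2, 33/4, 5/2], [0, 5/2, 17/16]]; det M2 = -17/4
det M1 - det M2 = -9/8; K = -9/8 / (161/64)^2 = -4608/25921


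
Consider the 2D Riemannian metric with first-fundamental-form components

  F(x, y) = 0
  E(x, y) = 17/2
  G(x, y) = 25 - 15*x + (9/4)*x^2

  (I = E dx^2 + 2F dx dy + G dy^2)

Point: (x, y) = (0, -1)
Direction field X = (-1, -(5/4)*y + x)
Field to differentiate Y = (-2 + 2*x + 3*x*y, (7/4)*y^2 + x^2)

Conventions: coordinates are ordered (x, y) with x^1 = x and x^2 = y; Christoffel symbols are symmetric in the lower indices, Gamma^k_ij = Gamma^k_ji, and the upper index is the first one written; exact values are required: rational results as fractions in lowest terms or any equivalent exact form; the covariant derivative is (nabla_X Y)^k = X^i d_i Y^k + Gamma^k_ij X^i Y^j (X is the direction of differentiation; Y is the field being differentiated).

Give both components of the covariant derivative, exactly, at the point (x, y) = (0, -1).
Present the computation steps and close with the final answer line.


E = 17/2, F = 0, G = 25 at the point
E_x = 0, E_y = 0, F_x = 0, F_y = 0, G_x = -15, G_y = 0
EG - F^2 = 425/2;  g^inv = (2/425) * [[25, 0], [0, 17/2]]
first-kind symbols [ij,l] = (1/2)(d_i g_jl + d_j g_il - d_l g_ij): [xx,x] = E_x/2 = 0, [xx,y] = F_x - E_y/2 = 0, [xy,x] = E_y/2 = 0, [xy,y] = G_x/2 = -15/2, [yy,x] = F_y - G_x/2 = 15/2, [yy,y] = G_y/2 = 0
Gamma^x_ij = (G*[ij,x] - F*[ij,y])/(EG - F^2), Gamma^y_ij = (E*[ij,y] - F*[ij,x])/(EG - F^2)
Gamma_xxx = 0, Gamma_xxy = 0, Gamma_xyy = 15/17, Gamma_yxx = 0, Gamma_yxy = -3/10, Gamma_yyy = 0
X = (-1, 5/4), Y = (-2, 7/4) at the point

Answer: (nabla_X Y)^x = 797/272, (nabla_X Y)^y = -31/10


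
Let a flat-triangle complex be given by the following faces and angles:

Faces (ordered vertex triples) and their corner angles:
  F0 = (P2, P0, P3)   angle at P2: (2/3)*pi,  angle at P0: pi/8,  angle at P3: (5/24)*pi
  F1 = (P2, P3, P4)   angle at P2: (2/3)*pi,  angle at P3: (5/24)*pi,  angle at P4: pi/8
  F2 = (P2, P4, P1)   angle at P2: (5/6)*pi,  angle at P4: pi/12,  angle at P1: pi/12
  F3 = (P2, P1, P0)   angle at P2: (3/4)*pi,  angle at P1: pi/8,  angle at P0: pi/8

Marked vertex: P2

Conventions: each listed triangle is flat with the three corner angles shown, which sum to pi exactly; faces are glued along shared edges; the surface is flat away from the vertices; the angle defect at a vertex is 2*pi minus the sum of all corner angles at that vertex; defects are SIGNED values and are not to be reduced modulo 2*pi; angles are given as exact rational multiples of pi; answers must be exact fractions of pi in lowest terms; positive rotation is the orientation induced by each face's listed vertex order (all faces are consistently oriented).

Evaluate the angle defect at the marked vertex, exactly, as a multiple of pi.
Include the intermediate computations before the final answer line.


Sum of corner angles at P2: (35/12)*pi
defect = 2*pi - (35/12)*pi

Answer: defect(P2) = (-11/12)*pi


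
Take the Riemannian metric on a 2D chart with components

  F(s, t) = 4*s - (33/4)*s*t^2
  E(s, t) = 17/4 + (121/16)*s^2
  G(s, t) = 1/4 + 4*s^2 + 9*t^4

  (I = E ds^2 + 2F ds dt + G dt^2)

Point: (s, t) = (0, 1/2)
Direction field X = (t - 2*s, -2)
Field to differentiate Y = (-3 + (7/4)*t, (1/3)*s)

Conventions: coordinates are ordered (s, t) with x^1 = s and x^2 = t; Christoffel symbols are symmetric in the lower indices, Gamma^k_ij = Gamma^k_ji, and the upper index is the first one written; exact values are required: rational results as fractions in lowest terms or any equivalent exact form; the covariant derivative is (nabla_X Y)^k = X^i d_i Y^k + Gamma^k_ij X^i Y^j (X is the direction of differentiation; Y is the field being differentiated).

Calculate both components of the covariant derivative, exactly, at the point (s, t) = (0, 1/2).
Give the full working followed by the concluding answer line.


E = 17/4, F = 0, G = 13/16 at the point
E_s = 0, E_t = 0, F_s = 31/16, F_t = 0, G_s = 0, G_t = 9/2
EG - F^2 = 221/64;  g^inv = (64/221) * [[13/16, 0], [0, 17/4]]
first-kind symbols [ij,l] = (1/2)(d_i g_jl + d_j g_il - d_l g_ij): [ss,s] = E_s/2 = 0, [ss,t] = F_s - E_t/2 = 31/16, [st,s] = E_t/2 = 0, [st,t] = G_s/2 = 0, [tt,s] = F_t - G_s/2 = 0, [tt,t] = G_t/2 = 9/4
Gamma^s_ij = (G*[ij,s] - F*[ij,t])/(EG - F^2), Gamma^t_ij = (E*[ij,t] - F*[ij,s])/(EG - F^2)
Gamma_sss = 0, Gamma_sst = 0, Gamma_stt = 0, Gamma_tss = 31/13, Gamma_tst = 0, Gamma_ttt = 36/13
X = (1/2, -2), Y = (-17/8, 0) at the point

Answer: (nabla_X Y)^s = -7/2, (nabla_X Y)^t = -1477/624


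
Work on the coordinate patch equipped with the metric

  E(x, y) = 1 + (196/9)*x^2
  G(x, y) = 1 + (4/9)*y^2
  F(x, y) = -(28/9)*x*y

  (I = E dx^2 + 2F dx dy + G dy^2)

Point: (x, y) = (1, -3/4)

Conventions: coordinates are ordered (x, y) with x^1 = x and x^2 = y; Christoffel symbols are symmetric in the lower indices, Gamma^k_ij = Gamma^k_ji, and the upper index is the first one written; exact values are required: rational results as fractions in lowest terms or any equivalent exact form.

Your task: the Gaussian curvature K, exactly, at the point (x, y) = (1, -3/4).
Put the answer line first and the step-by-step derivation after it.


Answer: K = -4032/687241

E = 205/9, F = 7/3, G = 5/4, EG - F^2 = 829/36 at the point
E_x = 392/9, E_y = 0, F_x = 7/3, F_y = -28/9, G_x = 0, G_y = -2/3
E_yy = 0, F_xy = -28/9, G_xx = 0
K follows from Brioschi's formula, (det M1 - det M2)/(EG - F^2)^2.
M1 = [[-E_yy/2 + F_xy - G_xx/2, E_x/2, F_x - E_y/2], [F_y - G_x/2, E, F], [G_y/2, F, G]] = [[-28/9, 196/9, 7/3], [-28/9, 205/9, 7/3], [-1/3, 7/3, 5/4]]; det M1 = -28/9
M2 = [[0, E_y/2, G_x/2], [E_y/2, E, F], [G_x/2, F, G]] = [[0, 0, 0], [0, 205/9, 7/3], [0, 7/3, 5/4]]; det M2 = 0
det M1 - det M2 = -28/9; K = -28/9 / (829/36)^2 = -4032/687241


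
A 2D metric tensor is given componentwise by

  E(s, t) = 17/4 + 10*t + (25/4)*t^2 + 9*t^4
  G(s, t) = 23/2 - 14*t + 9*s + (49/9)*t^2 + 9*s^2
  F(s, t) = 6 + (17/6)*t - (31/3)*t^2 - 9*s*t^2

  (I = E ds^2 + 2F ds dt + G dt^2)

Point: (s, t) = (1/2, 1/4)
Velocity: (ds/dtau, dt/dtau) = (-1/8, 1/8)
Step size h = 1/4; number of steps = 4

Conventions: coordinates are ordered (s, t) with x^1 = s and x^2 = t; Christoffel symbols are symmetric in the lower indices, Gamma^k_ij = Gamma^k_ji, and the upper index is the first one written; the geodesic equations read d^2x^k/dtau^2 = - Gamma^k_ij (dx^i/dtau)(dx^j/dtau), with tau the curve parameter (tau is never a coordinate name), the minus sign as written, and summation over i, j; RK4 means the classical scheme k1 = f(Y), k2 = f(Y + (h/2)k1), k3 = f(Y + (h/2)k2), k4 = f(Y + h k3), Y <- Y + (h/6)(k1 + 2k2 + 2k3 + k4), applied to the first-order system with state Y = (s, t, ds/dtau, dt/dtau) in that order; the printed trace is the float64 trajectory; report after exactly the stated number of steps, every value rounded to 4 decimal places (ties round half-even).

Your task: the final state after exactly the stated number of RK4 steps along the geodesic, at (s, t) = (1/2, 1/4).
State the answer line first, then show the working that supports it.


Answer: s = 0.3993, t = 0.3806, ds/dtau = -0.0766, dt/dtau = 0.1349

f(Y) = (ds/dtau, dt/dtau, -Gamma^s_ij Y'^i Y'^j, -Gamma^t_ij Y'^i Y'^j) with the Gammas evaluated at the stage position; h = 0.250000; intermediate values shown to 6 dp
step 0: s = 0.5000, t = 0.2500, ds/dtau = -0.1250, dt/dtau = 0.1250
step 1:
  k1: at (s, t) = (0.500000, 0.250000), (ds/dtau, dt/dtau) = (-0.125000, 0.125000); Gamma_sss = 0.571953, Gamma_sst = 0.684500, Gamma_stt = -2.302599, Gamma_tss = -0.709918, Gamma_tst = 0.334171, Gamma_ttt = 0.508474; k1 = (-0.125000, 0.125000, 0.048432, 0.013590)
  k2: at (s, t) = (0.484375, 0.265625), (ds/dtau, dt/dtau) = (-0.118946, 0.126699); Gamma_sss = 0.577685, Gamma_sst = 0.685619, Gamma_stt = -2.260289, Gamma_tss = -0.747081, Gamma_tst = 0.337545, Gamma_ttt = 0.503258; k2 = (-0.118946, 0.126699, 0.048775, 0.012665)
  k3: at (s, t) = (0.485132, 0.265837), (ds/dtau, dt/dtau) = (-0.118903, 0.126583); Gamma_sss = 0.576677, Gamma_sst = 0.685427, Gamma_stt = -2.261471, Gamma_tss = -0.746278, Gamma_tst = 0.337902, Gamma_ttt = 0.503180; k3 = (-0.118903, 0.126583, 0.048716, 0.012660)
  k4: at (s, t) = (0.470274, 0.281646), (ds/dtau, dt/dtau) = (-0.112821, 0.128165); Gamma_sss = 0.581419, Gamma_sst = 0.687047, Gamma_stt = -2.218715, Gamma_tss = -0.785060, Gamma_tst = 0.341672, Gamma_ttt = 0.496257; k4 = (-0.112821, 0.128165, 0.048914, 0.011722)
  Y <- Y + (h/6)(k1 + 2k2 + 2k3 + k4): s = 0.4703, t = 0.2817, ds/dtau = -0.1128, dt/dtau = 0.1282
step 2:
  k1: at (s, t) = (0.470270, 0.281655), (ds/dtau, dt/dtau) = (-0.112820, 0.128165); Gamma_sss = 0.581417, Gamma_sst = 0.687047, Gamma_stt = -2.218698, Gamma_tss = -0.785077, Gamma_tst = 0.341676, Gamma_ttt = 0.496252; k1 = (-0.112820, 0.128165, 0.048913, 0.011722)
  k2: at (s, t) = (0.456168, 0.297676), (ds/dtau, dt/dtau) = (-0.106705, 0.129630); Gamma_sss = 0.585111, Gamma_sst = 0.689151, Gamma_stt = -2.175639, Gamma_tss = -0.825642, Gamma_tst = 0.345900, Gamma_ttt = 0.487620; k2 = (-0.106705, 0.129630, 0.048962, 0.010776)
  k3: at (s, t) = (0.456932, 0.297859), (ds/dtau, dt/dtau) = (-0.106699, 0.129512); Gamma_sss = 0.584068, Gamma_sst = 0.688985, Gamma_stt = -2.176770, Gamma_tss = -0.824699, Gamma_tst = 0.346267, Gamma_ttt = 0.487490; k3 = (-0.106699, 0.129512, 0.048904, 0.010782)
  k4: at (s, t) = (0.443595, 0.314033), (ds/dtau, dt/dtau) = (-0.100594, 0.130861); Gamma_sss = 0.586644, Gamma_sst = 0.691578, Gamma_stt = -2.133597, Gamma_tss = -0.866975, Gamma_tst = 0.350989, Gamma_ttt = 0.477138; k4 = (-0.100594, 0.130861, 0.048808, 0.009843)
  Y <- Y + (h/6)(k1 + 2k2 + 2k3 + k4): s = 0.4436, t = 0.3140, ds/dtau = -0.1006, dt/dtau = 0.1309
step 3:
  k1: at (s, t) = (0.443594, 0.314043), (ds/dtau, dt/dtau) = (-0.100592, 0.130860); Gamma_sss = 0.586638, Gamma_sst = 0.691579, Gamma_stt = -2.133583, Gamma_tss = -0.866991, Gamma_tst = 0.350994, Gamma_ttt = 0.477131; k1 = (-0.100592, 0.130860, 0.048807, 0.009843)
  k2: at (s, t) = (0.431020, 0.330401), (ds/dtau, dt/dtau) = (-0.094491, 0.132091); Gamma_sss = 0.588019, Gamma_sst = 0.694642, Gamma_stt = -2.090445, Gamma_tss = -0.911141, Gamma_tst = 0.356284, Gamma_ttt = 0.465066; k2 = (-0.094491, 0.132091, 0.048564, 0.008915)
  k3: at (s, t) = (0.431783, 0.330555), (ds/dtau, dt/dtau) = (-0.094522, 0.131974); Gamma_sss = 0.586959, Gamma_sst = 0.694503, Gamma_stt = -2.091534, Gamma_tss = -0.910055, Gamma_tst = 0.356656, Gamma_ttt = 0.464899; k3 = (-0.094522, 0.131974, 0.048512, 0.008932)
  k4: at (s, t) = (0.419964, 0.347037), (ds/dtau, dt/dtau) = (-0.088464, 0.133093); Gamma_sss = 0.587102, Gamma_sst = 0.698041, Gamma_stt = -2.048611, Gamma_tss = -0.956020, Gamma_tst = 0.362560, Gamma_ttt = 0.451148; k4 = (-0.088464, 0.133093, 0.048131, 0.008028)
  Y <- Y + (h/6)(k1 + 2k2 + 2k3 + k4): s = 0.4200, t = 0.3470, ds/dtau = -0.0885, dt/dtau = 0.1331
step 4:
  k1: at (s, t) = (0.419966, 0.347047), (ds/dtau, dt/dtau) = (-0.088464, 0.133092); Gamma_sss = 0.587090, Gamma_sst = 0.698042, Gamma_stt = -2.048600, Gamma_tss = -0.956031, Gamma_tst = 0.362566, Gamma_ttt = 0.451138; k1 = (-0.088464, 0.133092, 0.048131, 0.008028)
  k2: at (s, t) = (0.408908, 0.363683), (ds/dtau, dt/dtau) = (-0.082447, 0.134095); Gamma_sss = 0.585899, Gamma_sst = 0.702035, Gamma_stt = -2.006038, Gamma_tss = -1.003967, Gamma_tst = 0.369169, Gamma_ttt = 0.435713; k2 = (-0.082447, 0.134095, 0.047612, 0.007153)
  k3: at (s, t) = (0.409660, 0.363809), (ds/dtau, dt/dtau) = (-0.082512, 0.133986); Gamma_sss = 0.584842, Gamma_sst = 0.701923, Gamma_stt = -2.007091, Gamma_tss = -1.002740, Gamma_tst = 0.369537, Gamma_ttt = 0.435524; k3 = (-0.082512, 0.133986, 0.047570, 0.007179)
  k4: at (s, t) = (0.399338, 0.380543), (ds/dtau, dt/dtau) = (-0.076571, 0.134887); Gamma_sss = 0.582299, Gamma_sst = 0.706376, Gamma_stt = -1.965047, Gamma_tss = -1.052608, Gamma_tst = 0.376880, Gamma_ttt = 0.418480; k4 = (-0.076571, 0.134887, 0.046930, 0.006343)
  Y <- Y + (h/6)(k1 + 2k2 + 2k3 + k4): s = 0.3993, t = 0.3806, ds/dtau = -0.0766, dt/dtau = 0.1349
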